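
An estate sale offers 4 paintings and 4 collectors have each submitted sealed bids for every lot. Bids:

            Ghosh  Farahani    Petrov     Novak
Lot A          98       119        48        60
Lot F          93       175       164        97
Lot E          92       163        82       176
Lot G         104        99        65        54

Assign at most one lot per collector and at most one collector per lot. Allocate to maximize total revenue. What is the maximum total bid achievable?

Max total: $563

Optimal: Ghosh→Lot G ($104), Farahani→Lot A ($119), Petrov→Lot F ($164), Novak→Lot E ($176) — total 104+119+164+176 = $563.
Next-best assignment: Ghosh→Lot A, Farahani→Lot G, Petrov→Lot F, Novak→Lot E = $537.
Swapping Farahani↔Novak (Farahani→Lot E $163, Novak→Lot A $60) loses 72.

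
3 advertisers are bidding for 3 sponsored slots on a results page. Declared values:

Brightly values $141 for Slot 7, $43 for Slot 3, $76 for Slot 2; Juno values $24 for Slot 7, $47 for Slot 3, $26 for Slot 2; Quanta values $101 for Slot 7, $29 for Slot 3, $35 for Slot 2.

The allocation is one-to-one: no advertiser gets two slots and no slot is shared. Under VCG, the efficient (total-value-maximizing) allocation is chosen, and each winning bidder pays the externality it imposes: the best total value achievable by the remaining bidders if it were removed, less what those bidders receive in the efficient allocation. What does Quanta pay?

Quanta pays $65.

Efficient allocation: Brightly→Slot 2 ($76), Juno→Slot 3 ($47), Quanta→Slot 7 ($101); total welfare W = $224.
Quanta receives Slot 7 at value $101, so the others get W − 101 = $123.
Without Quanta: best allocation of the remaining 2 bidders over all 3 slots is Brightly→Slot 7 ($141), Juno→Slot 3 ($47), total $188.
VCG payment = (others' best without Quanta) − (others' welfare with Quanta) = 188 − 123 = $65.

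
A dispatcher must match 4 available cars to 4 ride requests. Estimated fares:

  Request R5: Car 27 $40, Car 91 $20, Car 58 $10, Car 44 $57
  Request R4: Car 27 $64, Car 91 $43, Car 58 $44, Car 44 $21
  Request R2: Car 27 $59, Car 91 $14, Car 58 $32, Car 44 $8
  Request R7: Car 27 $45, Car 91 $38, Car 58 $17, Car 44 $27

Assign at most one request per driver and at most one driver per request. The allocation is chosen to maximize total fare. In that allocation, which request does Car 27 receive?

Car 27 receives Request R2.

Optimal: Car 27→Request R2 ($59), Car 91→Request R7 ($38), Car 58→Request R4 ($44), Car 44→Request R5 ($57) — total 59+38+44+57 = $198.
Column-greedy (each request in turn goes to its best remaining driver) gives $191, worse by 7.
Car 27's own top request is Request R4 ($64), but forcing Car 27→Request R4 and reassigning the rest optimally gives only $191 — worse by 7.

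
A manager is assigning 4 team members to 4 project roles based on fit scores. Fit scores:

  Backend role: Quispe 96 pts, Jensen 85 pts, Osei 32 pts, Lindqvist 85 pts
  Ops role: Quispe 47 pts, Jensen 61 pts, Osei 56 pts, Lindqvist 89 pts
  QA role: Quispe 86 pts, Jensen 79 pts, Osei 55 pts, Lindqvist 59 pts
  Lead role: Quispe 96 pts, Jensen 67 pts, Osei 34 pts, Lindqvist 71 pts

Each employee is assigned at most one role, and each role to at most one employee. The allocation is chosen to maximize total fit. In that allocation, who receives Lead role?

Optimal: Quispe→Lead role (96 pts), Jensen→Backend role (85 pts), Osei→QA role (55 pts), Lindqvist→Ops role (89 pts) — total 96+85+55+89 = 325 pts.
Max-entry greedy (repeatedly take the single best remaining cell) gives 298 pts, worse by 27.
Next-best assignment: Quispe→Lead role, Jensen→QA role, Osei→Ops role, Lindqvist→Backend role = 316 pts.
Quispe's own top role is Backend role (96 pts), but forcing Quispe→Backend role and reassigning the rest optimally gives only 307 pts — worse by 18.

Quispe receives Lead role.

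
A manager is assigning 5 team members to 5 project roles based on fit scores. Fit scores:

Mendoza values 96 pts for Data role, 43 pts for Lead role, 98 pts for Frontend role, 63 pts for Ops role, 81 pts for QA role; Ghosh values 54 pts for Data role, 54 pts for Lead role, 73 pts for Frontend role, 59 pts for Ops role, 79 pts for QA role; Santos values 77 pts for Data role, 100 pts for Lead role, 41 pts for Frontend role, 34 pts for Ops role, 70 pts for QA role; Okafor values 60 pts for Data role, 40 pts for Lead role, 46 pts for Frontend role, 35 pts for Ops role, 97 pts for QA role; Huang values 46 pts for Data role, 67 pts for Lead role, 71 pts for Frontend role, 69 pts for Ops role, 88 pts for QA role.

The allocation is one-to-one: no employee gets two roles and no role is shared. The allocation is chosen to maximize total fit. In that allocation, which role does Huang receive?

Huang receives Ops role.

Optimal: Mendoza→Data role (96 pts), Ghosh→Frontend role (73 pts), Santos→Lead role (100 pts), Okafor→QA role (97 pts), Huang→Ops role (69 pts) — total 96+73+100+97+69 = 435 pts.
Max-entry greedy (repeatedly take the single best remaining cell) gives 418 pts, worse by 17.
Next-best assignment: Mendoza→Data role, Ghosh→Ops role, Santos→Lead role, Okafor→QA role, Huang→Frontend role = 423 pts.
Every other assignment is strictly worse.
Huang's own top role is QA role (88 pts), but forcing Huang→QA role and reassigning the rest optimally gives only 405 pts — worse by 30.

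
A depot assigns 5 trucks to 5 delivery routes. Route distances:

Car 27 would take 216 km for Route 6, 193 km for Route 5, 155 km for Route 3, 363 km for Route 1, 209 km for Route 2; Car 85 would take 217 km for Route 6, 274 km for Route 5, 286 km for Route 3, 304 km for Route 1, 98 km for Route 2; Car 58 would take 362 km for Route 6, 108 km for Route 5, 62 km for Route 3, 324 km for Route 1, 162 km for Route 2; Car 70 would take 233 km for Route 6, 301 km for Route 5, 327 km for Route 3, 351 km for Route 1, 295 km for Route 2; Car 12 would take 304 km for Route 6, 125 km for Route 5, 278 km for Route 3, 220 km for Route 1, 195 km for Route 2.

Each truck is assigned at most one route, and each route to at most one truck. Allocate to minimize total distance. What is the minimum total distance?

Treat this as an assignment problem: match each truck to one route.
Optimal: Car 27→Route 5 (193 km), Car 85→Route 2 (98 km), Car 58→Route 3 (62 km), Car 70→Route 6 (233 km), Car 12→Route 1 (220 km) — total 193+98+62+233+220 = 806 km.
Column-greedy (each route in turn goes to its cheapest remaining truck) gives 1201 km, worse by 395.
Next-best assignment: Car 27→Route 3, Car 85→Route 2, Car 58→Route 5, Car 70→Route 6, Car 12→Route 1 = 814 km.
Swapping Car 85↔Car 27 (Car 85→Route 5 274 km, Car 27→Route 2 209 km) adds 192.

Min total: 806 km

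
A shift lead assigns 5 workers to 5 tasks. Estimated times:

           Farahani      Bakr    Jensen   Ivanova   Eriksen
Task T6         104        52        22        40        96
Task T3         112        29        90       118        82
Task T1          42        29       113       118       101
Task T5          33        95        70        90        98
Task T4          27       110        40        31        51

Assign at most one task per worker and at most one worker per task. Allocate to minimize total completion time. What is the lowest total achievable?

Optimal: Farahani→Task T5 (33 min), Bakr→Task T1 (29 min), Jensen→Task T6 (22 min), Ivanova→Task T4 (31 min), Eriksen→Task T3 (82 min) — total 33+29+22+31+82 = 197 min.
Row-greedy (each worker in turn takes its cheapest remaining task) gives 269 min, worse by 72.
Swapping Ivanova↔Eriksen (Ivanova→Task T3 118 min, Eriksen→Task T4 51 min) adds 56.
Every other assignment is strictly worse.

Minimum total: 197 min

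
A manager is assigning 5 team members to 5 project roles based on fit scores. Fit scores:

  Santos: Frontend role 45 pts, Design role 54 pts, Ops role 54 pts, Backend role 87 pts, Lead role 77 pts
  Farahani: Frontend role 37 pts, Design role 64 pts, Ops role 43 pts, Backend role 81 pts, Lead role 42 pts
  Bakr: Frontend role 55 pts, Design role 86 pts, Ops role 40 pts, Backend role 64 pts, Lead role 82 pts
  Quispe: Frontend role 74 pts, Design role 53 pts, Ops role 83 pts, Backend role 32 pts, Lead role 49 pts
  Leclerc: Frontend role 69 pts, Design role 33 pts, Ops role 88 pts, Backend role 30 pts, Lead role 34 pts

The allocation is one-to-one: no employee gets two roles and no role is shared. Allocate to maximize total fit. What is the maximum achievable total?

Max total: 406 pts

This is a one-to-one assignment (maximum-weight bipartite matching).
Optimal: Santos→Lead role (77 pts), Farahani→Backend role (81 pts), Bakr→Design role (86 pts), Quispe→Frontend role (74 pts), Leclerc→Ops role (88 pts) — total 77+81+86+74+88 = 406 pts.
Next-best assignment: Santos→Lead role, Farahani→Backend role, Bakr→Design role, Quispe→Ops role, Leclerc→Frontend role = 396 pts.
Every other assignment is strictly worse.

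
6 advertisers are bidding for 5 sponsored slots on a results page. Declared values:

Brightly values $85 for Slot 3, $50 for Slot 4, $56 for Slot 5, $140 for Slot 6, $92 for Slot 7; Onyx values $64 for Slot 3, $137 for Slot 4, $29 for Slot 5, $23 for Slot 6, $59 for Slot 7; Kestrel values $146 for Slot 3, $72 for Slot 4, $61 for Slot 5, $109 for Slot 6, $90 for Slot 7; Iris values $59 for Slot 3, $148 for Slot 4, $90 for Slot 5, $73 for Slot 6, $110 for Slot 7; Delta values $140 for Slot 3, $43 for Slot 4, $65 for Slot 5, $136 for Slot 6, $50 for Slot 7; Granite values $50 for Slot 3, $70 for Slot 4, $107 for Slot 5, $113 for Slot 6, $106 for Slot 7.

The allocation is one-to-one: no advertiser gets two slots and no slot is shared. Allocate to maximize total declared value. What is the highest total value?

Maximum total: $640

Treat this as an assignment problem: match each advertiser to one slot.
Optimal: Kestrel→Slot 3 ($146), Onyx→Slot 4 ($137), Granite→Slot 5 ($107), Brightly→Slot 6 ($140), Iris→Slot 7 ($110) — total 146+137+107+140+110 = $640.
Row-greedy (each advertiser in turn takes its best remaining slot) gives $598, worse by 42.
Next-best assignment: Kestrel→Slot 3, Onyx→Slot 4, Granite→Slot 5, Delta→Slot 6, Iris→Slot 7 = $636.
Swapping Granite↔Brightly (Granite→Slot 6 $113, Brightly→Slot 5 $56) loses 78.
No other one-to-one assignment exceeds $640.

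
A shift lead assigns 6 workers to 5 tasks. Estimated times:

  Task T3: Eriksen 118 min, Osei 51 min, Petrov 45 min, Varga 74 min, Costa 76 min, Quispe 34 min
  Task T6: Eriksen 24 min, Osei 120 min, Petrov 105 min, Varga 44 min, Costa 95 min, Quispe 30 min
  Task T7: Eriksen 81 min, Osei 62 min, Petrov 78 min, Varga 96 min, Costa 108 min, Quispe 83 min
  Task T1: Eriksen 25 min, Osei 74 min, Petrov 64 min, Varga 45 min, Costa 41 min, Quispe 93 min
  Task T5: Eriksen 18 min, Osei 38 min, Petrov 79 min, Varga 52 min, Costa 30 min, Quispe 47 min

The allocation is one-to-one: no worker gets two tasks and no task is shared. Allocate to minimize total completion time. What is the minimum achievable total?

Min total: 192 min

Optimal: Petrov→Task T3 (45 min), Quispe→Task T6 (30 min), Osei→Task T7 (62 min), Eriksen→Task T1 (25 min), Costa→Task T5 (30 min) — total 45+30+62+25+30 = 192 min.
Column-greedy (each task in turn goes to its cheapest remaining worker) gives 213 min, worse by 21.
Swapping Costa↔Eriksen (Costa→Task T1 41 min, Eriksen→Task T5 18 min) adds 4.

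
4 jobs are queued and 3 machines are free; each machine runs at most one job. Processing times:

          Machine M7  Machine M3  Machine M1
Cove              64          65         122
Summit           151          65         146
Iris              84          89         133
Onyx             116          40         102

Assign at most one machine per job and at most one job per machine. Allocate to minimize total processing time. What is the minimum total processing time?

Minimum total: 231 min

This is the linear assignment problem.
Optimal: Cove→Machine M7 (64 min), Summit→Machine M3 (65 min), Onyx→Machine M1 (102 min) — total 64+65+102 = 231 min.
Column-greedy (each machine in turn goes to its cheapest remaining job) gives 237 min, worse by 6.
Checked against all permutations: 231 min is optimal.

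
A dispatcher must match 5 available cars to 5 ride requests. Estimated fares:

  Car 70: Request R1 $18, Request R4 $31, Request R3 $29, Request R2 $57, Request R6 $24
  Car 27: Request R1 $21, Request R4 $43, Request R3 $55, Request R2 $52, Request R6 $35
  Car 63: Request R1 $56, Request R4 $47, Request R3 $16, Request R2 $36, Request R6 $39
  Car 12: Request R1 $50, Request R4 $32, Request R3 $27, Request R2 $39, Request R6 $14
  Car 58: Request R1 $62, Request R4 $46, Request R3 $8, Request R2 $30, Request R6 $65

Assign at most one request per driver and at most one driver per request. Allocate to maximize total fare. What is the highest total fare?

Maximum total: $274

Treat this as an assignment problem: match each driver to one request.
Optimal: Car 70→Request R2 ($57), Car 27→Request R3 ($55), Car 63→Request R4 ($47), Car 12→Request R1 ($50), Car 58→Request R6 ($65) — total 57+55+47+50+65 = $274.
Row-greedy (each driver in turn takes its best remaining request) gives $265, worse by 9.
Next-best assignment: Car 70→Request R2, Car 27→Request R3, Car 63→Request R1, Car 12→Request R4, Car 58→Request R6 = $265.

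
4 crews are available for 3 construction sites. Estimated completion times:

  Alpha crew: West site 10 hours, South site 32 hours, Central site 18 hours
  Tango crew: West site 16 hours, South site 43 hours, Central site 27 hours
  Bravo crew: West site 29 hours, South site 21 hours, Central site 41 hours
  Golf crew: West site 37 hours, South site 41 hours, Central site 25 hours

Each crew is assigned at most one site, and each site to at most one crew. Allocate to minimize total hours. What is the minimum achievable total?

Optimal: Tango crew→West site (16 hours), Bravo crew→South site (21 hours), Alpha crew→Central site (18 hours) — total 16+21+18 = 55 hours.
Min-entry greedy (repeatedly take the single cheapest remaining cell) gives 56 hours, worse by 1.
Next-best assignment: Alpha crew→West site, Bravo crew→South site, Golf crew→Central site = 56 hours.
Every other assignment is strictly worse.

Min total: 55 hours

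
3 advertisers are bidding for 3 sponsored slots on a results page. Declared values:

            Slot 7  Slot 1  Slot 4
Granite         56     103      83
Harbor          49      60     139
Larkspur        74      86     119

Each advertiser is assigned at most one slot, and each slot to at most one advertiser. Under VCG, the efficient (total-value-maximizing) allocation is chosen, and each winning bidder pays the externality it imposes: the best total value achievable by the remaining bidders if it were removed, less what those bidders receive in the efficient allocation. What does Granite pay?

Granite pays $12.

Efficient allocation: Granite→Slot 1 ($103), Harbor→Slot 4 ($139), Larkspur→Slot 7 ($74); total welfare W = $316.
Granite receives Slot 1 at value $103, so the others get W − 103 = $213.
Without Granite: best allocation of the remaining 2 bidders over all 3 slots is Harbor→Slot 4 ($139), Larkspur→Slot 1 ($86), total $225.
VCG payment = (others' best without Granite) − (others' welfare with Granite) = 225 − 213 = $12.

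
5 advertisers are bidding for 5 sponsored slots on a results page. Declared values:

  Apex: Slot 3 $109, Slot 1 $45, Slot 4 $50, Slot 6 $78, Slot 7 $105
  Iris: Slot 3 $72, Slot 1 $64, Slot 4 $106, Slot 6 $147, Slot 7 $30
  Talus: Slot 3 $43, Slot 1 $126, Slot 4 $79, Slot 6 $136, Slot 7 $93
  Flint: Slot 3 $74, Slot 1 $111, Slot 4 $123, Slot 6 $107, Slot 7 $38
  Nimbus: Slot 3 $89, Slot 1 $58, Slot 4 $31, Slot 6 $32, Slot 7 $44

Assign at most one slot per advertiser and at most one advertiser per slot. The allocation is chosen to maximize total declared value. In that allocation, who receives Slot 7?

Apex receives Slot 7.

Treat this as an assignment problem: match each advertiser to one slot.
Optimal: Apex→Slot 7 ($105), Iris→Slot 6 ($147), Talus→Slot 1 ($126), Flint→Slot 4 ($123), Nimbus→Slot 3 ($89) — total 105+147+126+123+89 = $590.
Checked against all permutations: $590 is optimal.
Apex's own top slot is Slot 3 ($109), but forcing Apex→Slot 3 and reassigning the rest optimally gives only $549 — worse by 41.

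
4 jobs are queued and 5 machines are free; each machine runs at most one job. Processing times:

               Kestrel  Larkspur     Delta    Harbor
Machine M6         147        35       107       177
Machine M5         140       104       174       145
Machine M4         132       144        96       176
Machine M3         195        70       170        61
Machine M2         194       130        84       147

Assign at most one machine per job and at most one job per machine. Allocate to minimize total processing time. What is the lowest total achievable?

Treat this as an assignment problem: match each job to one machine.
Optimal: Kestrel→Machine M4 (132 min), Larkspur→Machine M6 (35 min), Delta→Machine M2 (84 min), Harbor→Machine M3 (61 min) — total 132+35+84+61 = 312 min.
Column-greedy (each machine in turn goes to its cheapest remaining job) gives 332 min, worse by 20.
Swapping Larkspur↔Harbor (Larkspur→Machine M3 70 min, Harbor→Machine M6 177 min) adds 151.

Minimum total: 312 min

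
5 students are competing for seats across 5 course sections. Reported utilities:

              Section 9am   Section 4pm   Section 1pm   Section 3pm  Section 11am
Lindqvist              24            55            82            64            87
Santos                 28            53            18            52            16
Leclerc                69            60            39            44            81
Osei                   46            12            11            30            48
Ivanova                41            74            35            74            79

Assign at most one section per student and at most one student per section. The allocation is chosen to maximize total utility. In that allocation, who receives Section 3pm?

Ivanova receives Section 3pm.

This is the linear assignment problem.
Optimal: Lindqvist→Section 1pm (82 points), Santos→Section 4pm (53 points), Leclerc→Section 11am (81 points), Osei→Section 9am (46 points), Ivanova→Section 3pm (74 points) — total 82+53+81+46+74 = 336 points.
Row-greedy (each student in turn takes its best remaining section) gives 274 points, worse by 62.
Swapping Santos↔Osei (Santos→Section 9am 28 points, Osei→Section 4pm 12 points) loses 59.
Ivanova's own top section is Section 11am (79 points), but forcing Ivanova→Section 11am and reassigning the rest optimally gives only 319 points — worse by 17.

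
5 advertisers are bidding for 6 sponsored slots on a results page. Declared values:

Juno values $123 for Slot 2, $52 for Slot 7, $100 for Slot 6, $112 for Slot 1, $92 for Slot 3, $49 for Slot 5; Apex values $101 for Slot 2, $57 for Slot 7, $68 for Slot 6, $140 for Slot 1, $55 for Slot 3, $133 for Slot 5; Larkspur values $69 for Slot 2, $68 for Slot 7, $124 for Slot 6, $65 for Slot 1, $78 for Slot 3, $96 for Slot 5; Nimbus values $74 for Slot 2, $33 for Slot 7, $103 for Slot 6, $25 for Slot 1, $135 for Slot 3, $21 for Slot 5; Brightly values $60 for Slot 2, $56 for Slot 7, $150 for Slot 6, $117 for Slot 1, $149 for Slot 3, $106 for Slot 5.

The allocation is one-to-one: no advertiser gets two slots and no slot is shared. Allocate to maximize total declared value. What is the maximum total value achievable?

Treat this as an assignment problem: match each advertiser to one slot.
Optimal: Juno→Slot 2 ($123), Apex→Slot 1 ($140), Larkspur→Slot 5 ($96), Nimbus→Slot 3 ($135), Brightly→Slot 6 ($150) — total 123+140+96+135+150 = $644.
Column-greedy (each slot in turn goes to its best remaining advertiser) gives $616, worse by 28.
Checked against all permutations: $644 is optimal.

Maximum total: $644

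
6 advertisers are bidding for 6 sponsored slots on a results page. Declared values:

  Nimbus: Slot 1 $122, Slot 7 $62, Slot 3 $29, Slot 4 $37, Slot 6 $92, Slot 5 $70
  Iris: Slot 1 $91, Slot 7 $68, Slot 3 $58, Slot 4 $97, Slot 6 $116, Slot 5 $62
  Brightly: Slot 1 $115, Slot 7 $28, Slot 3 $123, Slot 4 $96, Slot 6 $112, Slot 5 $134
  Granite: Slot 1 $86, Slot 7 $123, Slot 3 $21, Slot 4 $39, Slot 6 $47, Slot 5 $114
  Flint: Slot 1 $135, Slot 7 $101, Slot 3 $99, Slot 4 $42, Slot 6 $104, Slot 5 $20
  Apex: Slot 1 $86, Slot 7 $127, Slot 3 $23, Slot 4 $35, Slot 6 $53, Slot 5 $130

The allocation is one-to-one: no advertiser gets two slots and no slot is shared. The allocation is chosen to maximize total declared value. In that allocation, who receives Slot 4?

Optimal: Nimbus→Slot 6 ($92), Iris→Slot 4 ($97), Brightly→Slot 3 ($123), Granite→Slot 7 ($123), Flint→Slot 1 ($135), Apex→Slot 5 ($130) — total 92+97+123+123+135+130 = $700.
Next-best assignment: Nimbus→Slot 1, Iris→Slot 4, Brightly→Slot 3, Granite→Slot 7, Flint→Slot 6, Apex→Slot 5 = $699.
Iris's own top slot is Slot 6 ($116), but forcing Iris→Slot 6 and reassigning the rest optimally gives only $686 — worse by 14.

Iris receives Slot 4.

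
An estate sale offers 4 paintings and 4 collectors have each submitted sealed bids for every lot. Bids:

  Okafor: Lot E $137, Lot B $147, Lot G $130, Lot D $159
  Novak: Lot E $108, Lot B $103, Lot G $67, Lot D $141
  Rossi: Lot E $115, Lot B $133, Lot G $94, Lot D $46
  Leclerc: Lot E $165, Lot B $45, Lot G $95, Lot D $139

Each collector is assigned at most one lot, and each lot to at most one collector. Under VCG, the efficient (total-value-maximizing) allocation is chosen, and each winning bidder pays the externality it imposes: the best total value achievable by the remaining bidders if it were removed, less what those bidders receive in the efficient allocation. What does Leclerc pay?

Leclerc pays $7.

Efficient allocation: Okafor→Lot G ($130), Novak→Lot D ($141), Rossi→Lot B ($133), Leclerc→Lot E ($165); total welfare W = $569.
Leclerc receives Lot E at value $165, so the others get W − 165 = $404.
Without Leclerc: best allocation of the remaining 3 bidders over all 4 lots is Okafor→Lot E ($137), Novak→Lot D ($141), Rossi→Lot B ($133), total $411.
VCG payment = (others' best without Leclerc) − (others' welfare with Leclerc) = 411 − 404 = $7.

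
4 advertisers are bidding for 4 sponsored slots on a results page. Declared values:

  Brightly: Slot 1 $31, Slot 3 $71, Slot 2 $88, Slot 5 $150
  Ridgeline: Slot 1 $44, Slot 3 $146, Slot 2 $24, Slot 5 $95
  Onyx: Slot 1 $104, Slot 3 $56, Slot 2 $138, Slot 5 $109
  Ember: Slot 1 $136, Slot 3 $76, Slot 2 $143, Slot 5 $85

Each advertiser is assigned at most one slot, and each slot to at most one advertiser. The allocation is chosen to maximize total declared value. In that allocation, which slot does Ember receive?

Ember receives Slot 1.

This is the linear assignment problem.
Optimal: Brightly→Slot 5 ($150), Ridgeline→Slot 3 ($146), Onyx→Slot 2 ($138), Ember→Slot 1 ($136) — total 150+146+138+136 = $570.
Max-entry greedy (repeatedly take the single best remaining cell) gives $543, worse by 27.
Next-best assignment: Brightly→Slot 5, Ridgeline→Slot 3, Onyx→Slot 1, Ember→Slot 2 = $543.
No other one-to-one assignment exceeds $570.
Ember's own top slot is Slot 2 ($143), but forcing Ember→Slot 2 and reassigning the rest optimally gives only $543 — worse by 27.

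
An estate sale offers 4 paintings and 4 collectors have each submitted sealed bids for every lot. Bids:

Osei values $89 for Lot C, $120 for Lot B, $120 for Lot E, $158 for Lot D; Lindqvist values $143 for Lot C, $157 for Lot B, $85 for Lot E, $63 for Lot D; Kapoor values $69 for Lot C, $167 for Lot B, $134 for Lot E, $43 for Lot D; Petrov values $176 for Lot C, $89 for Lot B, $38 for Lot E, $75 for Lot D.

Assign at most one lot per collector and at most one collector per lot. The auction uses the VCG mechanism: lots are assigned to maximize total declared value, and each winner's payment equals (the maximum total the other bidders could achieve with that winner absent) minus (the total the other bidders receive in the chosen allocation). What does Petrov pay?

Petrov pays $19.

Efficient allocation: Osei→Lot D ($158), Lindqvist→Lot B ($157), Kapoor→Lot E ($134), Petrov→Lot C ($176); total welfare W = $625.
Petrov receives Lot C at value $176, so the others get W − 176 = $449.
Without Petrov: best allocation of the remaining 3 bidders over all 4 lots is Osei→Lot D ($158), Lindqvist→Lot C ($143), Kapoor→Lot B ($167), total $468.
VCG payment = (others' best without Petrov) − (others' welfare with Petrov) = 468 − 449 = $19.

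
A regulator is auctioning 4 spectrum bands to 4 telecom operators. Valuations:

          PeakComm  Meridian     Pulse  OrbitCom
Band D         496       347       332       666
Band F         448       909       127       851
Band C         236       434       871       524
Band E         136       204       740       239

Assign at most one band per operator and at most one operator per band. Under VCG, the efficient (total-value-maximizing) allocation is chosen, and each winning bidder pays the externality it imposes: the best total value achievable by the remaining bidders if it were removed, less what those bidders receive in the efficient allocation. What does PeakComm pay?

PeakComm pays $273M.

Efficient allocation: PeakComm→Band D ($496M), Meridian→Band F ($909M), Pulse→Band E ($740M), OrbitCom→Band C ($524M); total welfare W = $2669M.
PeakComm receives Band D at value $496M, so the others get W − 496 = $2173M.
Without PeakComm: best allocation of the remaining 3 bidders over all 4 bands is Meridian→Band F ($909M), Pulse→Band C ($871M), OrbitCom→Band D ($666M), total $2446M.
VCG payment = (others' best without PeakComm) − (others' welfare with PeakComm) = 2446 − 2173 = $273M.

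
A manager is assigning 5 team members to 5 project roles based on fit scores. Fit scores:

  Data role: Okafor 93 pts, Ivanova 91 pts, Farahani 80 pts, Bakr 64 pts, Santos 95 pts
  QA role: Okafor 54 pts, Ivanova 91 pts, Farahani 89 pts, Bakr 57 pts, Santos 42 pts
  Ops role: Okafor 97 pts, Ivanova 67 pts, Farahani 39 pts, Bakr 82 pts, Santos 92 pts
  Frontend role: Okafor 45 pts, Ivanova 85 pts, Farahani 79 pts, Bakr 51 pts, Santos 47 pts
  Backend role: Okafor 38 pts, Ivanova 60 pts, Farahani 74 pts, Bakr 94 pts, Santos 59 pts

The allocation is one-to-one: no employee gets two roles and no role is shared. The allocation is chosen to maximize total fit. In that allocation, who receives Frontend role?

Ivanova receives Frontend role.

Treat this as an assignment problem: match each employee to one role.
Optimal: Okafor→Ops role (97 pts), Ivanova→Frontend role (85 pts), Farahani→QA role (89 pts), Bakr→Backend role (94 pts), Santos→Data role (95 pts) — total 97+85+89+94+95 = 460 pts.
Next-best assignment: Okafor→Ops role, Ivanova→QA role, Farahani→Frontend role, Bakr→Backend role, Santos→Data role = 456 pts.
Checked against all permutations: 460 pts is optimal.
Ivanova's own top role is Data role (91 pts), but forcing Ivanova→Data role and reassigning the rest optimally gives only 418 pts — worse by 42.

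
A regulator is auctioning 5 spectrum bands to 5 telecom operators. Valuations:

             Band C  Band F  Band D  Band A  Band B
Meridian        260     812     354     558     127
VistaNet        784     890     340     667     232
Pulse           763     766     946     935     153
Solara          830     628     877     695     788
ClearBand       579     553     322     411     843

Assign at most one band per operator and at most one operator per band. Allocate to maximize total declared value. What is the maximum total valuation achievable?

Max total: $4251M

Optimal: Meridian→Band F ($812M), VistaNet→Band C ($784M), Pulse→Band A ($935M), Solara→Band D ($877M), ClearBand→Band B ($843M) — total 812+784+935+877+843 = $4251M.
Column-greedy (each band in turn goes to its best remaining operator) gives $4067M, worse by 184.
Checked against all permutations: $4251M is optimal.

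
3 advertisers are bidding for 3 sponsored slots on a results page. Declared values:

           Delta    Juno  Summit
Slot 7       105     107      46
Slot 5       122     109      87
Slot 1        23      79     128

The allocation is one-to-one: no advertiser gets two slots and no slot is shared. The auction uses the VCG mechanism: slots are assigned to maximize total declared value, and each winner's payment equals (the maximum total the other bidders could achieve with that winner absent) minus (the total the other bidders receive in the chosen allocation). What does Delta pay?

Efficient allocation: Delta→Slot 5 ($122), Juno→Slot 7 ($107), Summit→Slot 1 ($128); total welfare W = $357.
Delta receives Slot 5 at value $122, so the others get W − 122 = $235.
Without Delta: best allocation of the remaining 2 bidders over all 3 slots is Juno→Slot 5 ($109), Summit→Slot 1 ($128), total $237.
VCG payment = (others' best without Delta) − (others' welfare with Delta) = 237 − 235 = $2.

Delta pays $2.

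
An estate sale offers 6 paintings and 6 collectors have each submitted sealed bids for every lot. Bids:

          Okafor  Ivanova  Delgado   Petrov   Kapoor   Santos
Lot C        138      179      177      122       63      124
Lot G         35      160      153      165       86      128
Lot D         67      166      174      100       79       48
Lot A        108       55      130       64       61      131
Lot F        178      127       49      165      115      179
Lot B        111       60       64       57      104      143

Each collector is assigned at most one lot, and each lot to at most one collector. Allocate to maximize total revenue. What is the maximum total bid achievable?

Maximum total: $931

Optimal: Okafor→Lot F ($178), Ivanova→Lot C ($179), Delgado→Lot D ($174), Petrov→Lot G ($165), Kapoor→Lot B ($104), Santos→Lot A ($131) — total 178+179+174+165+104+131 = $931.
Max-entry greedy (repeatedly take the single best remaining cell) gives $869, worse by 62.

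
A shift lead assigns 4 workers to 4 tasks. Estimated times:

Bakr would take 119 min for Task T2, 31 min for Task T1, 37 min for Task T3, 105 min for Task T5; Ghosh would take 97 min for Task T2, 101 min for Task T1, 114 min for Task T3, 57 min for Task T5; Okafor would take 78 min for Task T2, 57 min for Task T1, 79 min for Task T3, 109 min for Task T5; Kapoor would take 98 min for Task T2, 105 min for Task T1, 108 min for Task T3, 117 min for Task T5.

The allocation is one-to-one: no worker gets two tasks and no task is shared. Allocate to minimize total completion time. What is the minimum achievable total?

Optimal: Bakr→Task T3 (37 min), Ghosh→Task T5 (57 min), Okafor→Task T1 (57 min), Kapoor→Task T2 (98 min) — total 37+57+57+98 = 249 min.
Row-greedy (each worker in turn takes its cheapest remaining task) gives 274 min, worse by 25.
Next-best assignment: Bakr→Task T1, Ghosh→Task T5, Okafor→Task T3, Kapoor→Task T2 = 265 min.

Min total: 249 min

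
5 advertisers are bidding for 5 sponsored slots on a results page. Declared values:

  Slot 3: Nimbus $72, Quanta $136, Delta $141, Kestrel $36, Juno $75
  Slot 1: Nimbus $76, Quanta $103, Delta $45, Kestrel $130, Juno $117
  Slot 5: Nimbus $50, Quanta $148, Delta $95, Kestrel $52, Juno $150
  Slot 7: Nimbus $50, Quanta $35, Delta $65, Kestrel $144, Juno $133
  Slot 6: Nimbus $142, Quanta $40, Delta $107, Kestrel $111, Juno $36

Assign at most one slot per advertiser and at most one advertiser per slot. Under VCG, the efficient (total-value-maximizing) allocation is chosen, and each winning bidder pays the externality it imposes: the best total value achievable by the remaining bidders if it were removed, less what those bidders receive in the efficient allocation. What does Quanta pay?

Quanta pays $31.

Efficient allocation: Nimbus→Slot 6 ($142), Quanta→Slot 5 ($148), Delta→Slot 3 ($141), Kestrel→Slot 1 ($130), Juno→Slot 7 ($133); total welfare W = $694.
Quanta receives Slot 5 at value $148, so the others get W − 148 = $546.
Without Quanta: best allocation of the remaining 4 bidders over all 5 slots is Nimbus→Slot 6 ($142), Delta→Slot 3 ($141), Kestrel→Slot 7 ($144), Juno→Slot 5 ($150), total $577.
VCG payment = (others' best without Quanta) − (others' welfare with Quanta) = 577 − 546 = $31.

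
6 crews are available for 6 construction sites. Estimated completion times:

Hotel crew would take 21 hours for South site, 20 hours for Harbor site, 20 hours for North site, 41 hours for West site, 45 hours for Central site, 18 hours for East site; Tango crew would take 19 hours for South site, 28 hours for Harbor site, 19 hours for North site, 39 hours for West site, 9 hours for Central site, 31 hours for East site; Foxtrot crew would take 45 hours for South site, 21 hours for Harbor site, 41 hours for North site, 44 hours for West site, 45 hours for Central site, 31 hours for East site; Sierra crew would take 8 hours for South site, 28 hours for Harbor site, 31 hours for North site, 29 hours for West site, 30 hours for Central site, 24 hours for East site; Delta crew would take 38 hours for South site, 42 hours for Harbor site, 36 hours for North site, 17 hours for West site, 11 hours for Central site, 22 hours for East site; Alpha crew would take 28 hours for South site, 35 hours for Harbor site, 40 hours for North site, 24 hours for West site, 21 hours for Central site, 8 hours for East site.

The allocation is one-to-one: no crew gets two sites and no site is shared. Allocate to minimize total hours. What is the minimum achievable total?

Minimum total: 83 hours

Treat this as an assignment problem: match each crew to one site.
Optimal: Hotel crew→North site (20 hours), Tango crew→Central site (9 hours), Foxtrot crew→Harbor site (21 hours), Sierra crew→South site (8 hours), Delta crew→West site (17 hours), Alpha crew→East site (8 hours) — total 20+9+21+8+17+8 = 83 hours.
Column-greedy (each site in turn goes to its cheapest remaining crew) gives 116 hours, worse by 33.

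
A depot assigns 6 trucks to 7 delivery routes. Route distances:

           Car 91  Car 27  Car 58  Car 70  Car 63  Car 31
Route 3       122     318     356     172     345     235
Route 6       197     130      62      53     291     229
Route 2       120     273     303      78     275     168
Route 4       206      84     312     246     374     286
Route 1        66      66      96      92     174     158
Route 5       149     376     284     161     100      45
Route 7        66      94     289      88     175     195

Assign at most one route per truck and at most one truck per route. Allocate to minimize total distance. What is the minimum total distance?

Min total: 509 km

This is the linear assignment problem.
Optimal: Car 91→Route 7 (66 km), Car 27→Route 4 (84 km), Car 58→Route 6 (62 km), Car 70→Route 2 (78 km), Car 63→Route 1 (174 km), Car 31→Route 5 (45 km) — total 66+84+62+78+174+45 = 509 km.
Row-greedy (each truck in turn takes its cheapest remaining route) gives 585 km, worse by 76.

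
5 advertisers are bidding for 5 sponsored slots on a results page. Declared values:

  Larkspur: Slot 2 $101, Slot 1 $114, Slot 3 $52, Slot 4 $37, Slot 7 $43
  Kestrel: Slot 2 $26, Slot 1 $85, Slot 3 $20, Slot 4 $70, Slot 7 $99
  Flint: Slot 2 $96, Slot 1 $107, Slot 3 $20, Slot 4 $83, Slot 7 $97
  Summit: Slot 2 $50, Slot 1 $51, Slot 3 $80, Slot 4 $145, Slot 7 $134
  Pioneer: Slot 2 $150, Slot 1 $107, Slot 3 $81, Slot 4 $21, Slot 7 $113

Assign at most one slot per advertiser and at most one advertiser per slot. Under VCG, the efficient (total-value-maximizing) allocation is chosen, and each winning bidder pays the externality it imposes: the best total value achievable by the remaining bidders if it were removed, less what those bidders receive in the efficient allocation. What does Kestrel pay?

Efficient allocation: Larkspur→Slot 3 ($52), Kestrel→Slot 7 ($99), Flint→Slot 1 ($107), Summit→Slot 4 ($145), Pioneer→Slot 2 ($150); total welfare W = $553.
Kestrel receives Slot 7 at value $99, so the others get W − 99 = $454.
Without Kestrel: best allocation of the remaining 4 bidders over all 5 slots is Larkspur→Slot 1 ($114), Flint→Slot 7 ($97), Summit→Slot 4 ($145), Pioneer→Slot 2 ($150), total $506.
VCG payment = (others' best without Kestrel) − (others' welfare with Kestrel) = 506 − 454 = $52.

Kestrel pays $52.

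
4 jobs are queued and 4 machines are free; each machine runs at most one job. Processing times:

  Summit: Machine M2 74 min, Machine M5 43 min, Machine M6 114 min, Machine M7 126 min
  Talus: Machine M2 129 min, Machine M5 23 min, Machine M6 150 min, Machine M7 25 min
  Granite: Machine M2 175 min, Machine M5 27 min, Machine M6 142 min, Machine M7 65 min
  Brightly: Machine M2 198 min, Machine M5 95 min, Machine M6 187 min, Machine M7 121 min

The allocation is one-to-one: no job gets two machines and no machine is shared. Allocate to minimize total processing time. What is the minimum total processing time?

Min total: 313 min

This is the linear assignment problem.
Optimal: Summit→Machine M2 (74 min), Talus→Machine M7 (25 min), Granite→Machine M5 (27 min), Brightly→Machine M6 (187 min) — total 74+25+27+187 = 313 min.
Min-entry greedy (repeatedly take the single cheapest remaining cell) gives 349 min, worse by 36.
Checked against all permutations: 313 min is optimal.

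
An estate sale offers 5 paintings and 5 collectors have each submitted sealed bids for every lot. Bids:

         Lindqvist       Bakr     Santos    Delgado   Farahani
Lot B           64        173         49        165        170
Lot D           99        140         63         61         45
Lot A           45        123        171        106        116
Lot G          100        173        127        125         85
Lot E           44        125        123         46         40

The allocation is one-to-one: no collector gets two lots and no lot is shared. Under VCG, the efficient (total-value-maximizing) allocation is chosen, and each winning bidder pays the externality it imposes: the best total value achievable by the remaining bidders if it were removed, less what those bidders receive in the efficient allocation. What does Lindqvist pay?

Efficient allocation: Lindqvist→Lot D ($99), Bakr→Lot E ($125), Santos→Lot A ($171), Delgado→Lot G ($125), Farahani→Lot B ($170); total welfare W = $690.
Lindqvist receives Lot D at value $99, so the others get W − 99 = $591.
Without Lindqvist: best allocation of the remaining 4 bidders over all 5 lots is Bakr→Lot D ($140), Santos→Lot A ($171), Delgado→Lot G ($125), Farahani→Lot B ($170), total $606.
VCG payment = (others' best without Lindqvist) − (others' welfare with Lindqvist) = 606 − 591 = $15.

Lindqvist pays $15.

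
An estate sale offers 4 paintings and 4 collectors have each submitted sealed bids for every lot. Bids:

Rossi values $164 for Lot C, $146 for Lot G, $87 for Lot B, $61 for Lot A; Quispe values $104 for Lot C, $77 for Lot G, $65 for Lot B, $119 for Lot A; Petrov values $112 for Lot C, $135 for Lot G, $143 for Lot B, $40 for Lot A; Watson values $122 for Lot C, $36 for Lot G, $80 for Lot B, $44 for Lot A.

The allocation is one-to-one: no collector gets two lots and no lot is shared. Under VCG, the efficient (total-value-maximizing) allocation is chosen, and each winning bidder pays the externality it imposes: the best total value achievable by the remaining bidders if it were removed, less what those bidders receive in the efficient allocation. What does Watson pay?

Watson pays $18.

Efficient allocation: Rossi→Lot G ($146), Quispe→Lot A ($119), Petrov→Lot B ($143), Watson→Lot C ($122); total welfare W = $530.
Watson receives Lot C at value $122, so the others get W − 122 = $408.
Without Watson: best allocation of the remaining 3 bidders over all 4 lots is Rossi→Lot C ($164), Quispe→Lot A ($119), Petrov→Lot B ($143), total $426.
VCG payment = (others' best without Watson) − (others' welfare with Watson) = 426 − 408 = $18.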